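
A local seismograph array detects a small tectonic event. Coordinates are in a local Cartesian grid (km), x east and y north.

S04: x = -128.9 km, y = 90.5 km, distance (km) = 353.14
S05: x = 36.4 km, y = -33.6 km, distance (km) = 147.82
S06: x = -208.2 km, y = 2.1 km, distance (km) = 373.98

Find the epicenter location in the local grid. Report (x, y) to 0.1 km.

Circle about each station: (x + 128.9)² + (y − 90.5)² = 353.14²; (x − 36.4)² + (y + 33.6)² = 147.82²; (x + 208.2)² + (y − 2.1)² = 373.98².
Subtracting pairs of circle equations eliminates x²+y² and gives linear equations (the radical axes):
330.6 x − 248.2 y = 80505.57
-158.6 x − 176.8 y = 3393.01
Solving the 2×2 system: x ≈ 136.9, y ≈ -142.0 km.
Check against S04 (with the unrounded x, y): √((x + 128.9)²+(y − 90.5)²) = 353.14 ≈ 353.14 km. ✓

x ≈ 136.9 km, y ≈ -142.0 km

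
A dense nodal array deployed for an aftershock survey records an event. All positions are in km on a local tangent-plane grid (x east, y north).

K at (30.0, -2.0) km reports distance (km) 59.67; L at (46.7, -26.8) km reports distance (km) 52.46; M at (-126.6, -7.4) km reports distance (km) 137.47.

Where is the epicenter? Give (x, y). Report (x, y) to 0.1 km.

Circle about each station: (x − 30.0)² + (y + 2.0)² = 59.67²; (x − 46.7)² + (y + 26.8)² = 52.46²; (x + 126.6)² + (y + 7.4)² = 137.47².
Subtracting the K equation from the L and M equations removes the quadratic terms:
33.4 x − 49.6 y = 2803.59
-313.2 x − 10.8 y = -159.17
Solving the 2×2 system: x ≈ 2.4, y ≈ -54.9 km.

(2.4, -54.9)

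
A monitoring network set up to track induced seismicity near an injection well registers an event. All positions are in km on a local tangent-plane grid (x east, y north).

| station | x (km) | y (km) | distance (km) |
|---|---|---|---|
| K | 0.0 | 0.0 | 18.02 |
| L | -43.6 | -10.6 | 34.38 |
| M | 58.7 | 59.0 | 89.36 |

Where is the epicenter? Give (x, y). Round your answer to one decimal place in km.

-15.5 km east, 9.2 km north

Circle about each station: x² + y² = 18.02²; (x + 43.6)² + (y + 10.6)² = 34.38²; (x − 58.7)² + (y − 59.0)² = 89.36².
Subtracting the K equation from the L and M equations removes the quadratic terms:
-87.2 x − 21.2 y = 1156.06
117.4 x + 118.0 y = -733.80
Solving the 2×2 system: x ≈ -15.5, y ≈ 9.2 km.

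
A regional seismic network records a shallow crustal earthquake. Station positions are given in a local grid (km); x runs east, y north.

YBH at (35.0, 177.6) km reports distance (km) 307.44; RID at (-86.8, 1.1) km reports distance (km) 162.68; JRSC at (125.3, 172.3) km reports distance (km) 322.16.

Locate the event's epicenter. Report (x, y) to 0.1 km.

x ≈ 11.0 km, y ≈ -128.9 km

Circle about each station: (x − 35.0)² + (y − 177.6)² = 307.44²; (x + 86.8)² + (y − 1.1)² = 162.68²; (x − 125.3)² + (y − 172.3)² = 322.16².
Subtracting pairs of circle equations eliminates x²+y² and gives linear equations (the radical axes):
-243.6 x − 353.0 y = 42823.26
180.6 x − 10.6 y = 3352.91
Solving the 2×2 system: x ≈ 11.0, y ≈ -128.9 km.
Check against YBH (with the unrounded x, y): √((x − 35.0)²+(y − 177.6)²) = 307.44 ≈ 307.44 km. ✓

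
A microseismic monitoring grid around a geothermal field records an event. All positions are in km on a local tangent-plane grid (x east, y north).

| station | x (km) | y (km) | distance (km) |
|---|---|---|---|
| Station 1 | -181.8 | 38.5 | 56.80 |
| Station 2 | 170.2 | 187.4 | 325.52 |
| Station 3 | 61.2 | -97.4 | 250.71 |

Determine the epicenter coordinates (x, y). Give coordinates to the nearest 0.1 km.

x ≈ -130.9 km, y ≈ 63.7 km

Circle about each station: (x + 181.8)² + (y − 38.5)² = 56.80²; (x − 170.2)² + (y − 187.4)² = 325.52²; (x − 61.2)² + (y + 97.4)² = 250.71².
Subtracting the Station 1 equation from the Station 2 and Station 3 equations removes the quadratic terms:
704.0 x + 297.8 y = -73183.72
486.0 x − 271.8 y = -80930.55
Solving the 2×2 system: x ≈ -130.9, y ≈ 63.7 km.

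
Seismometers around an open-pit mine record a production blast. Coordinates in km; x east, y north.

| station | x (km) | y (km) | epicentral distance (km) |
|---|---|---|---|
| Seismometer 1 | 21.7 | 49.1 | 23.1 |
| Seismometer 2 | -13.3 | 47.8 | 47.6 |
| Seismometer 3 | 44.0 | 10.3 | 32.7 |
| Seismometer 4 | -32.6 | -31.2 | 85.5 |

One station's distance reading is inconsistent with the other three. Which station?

Solve using three stations at a time. Using Seismometer 1, Seismometer 2, Seismometer 4 (subtract circle equations pairwise → linear system) gives (x, y) ≈ (29.7, 27.4).
Distances from that point to each station vs reported:
  Seismometer 1: calculated 23.2 vs reported 23.1 → residual 0.1 km
  Seismometer 2: calculated 47.6 vs reported 47.6 → residual 0.0 km
  Seismometer 3: calculated 22.2 vs reported 32.7 → residual 10.5 km
  Seismometer 4: calculated 85.5 vs reported 85.5 → residual 0.0 km
Seismometer 1, Seismometer 2, Seismometer 4 are mutually consistent (residuals ≈ 0); Seismometer 3 is off by 10.5 km.

Seismometer 3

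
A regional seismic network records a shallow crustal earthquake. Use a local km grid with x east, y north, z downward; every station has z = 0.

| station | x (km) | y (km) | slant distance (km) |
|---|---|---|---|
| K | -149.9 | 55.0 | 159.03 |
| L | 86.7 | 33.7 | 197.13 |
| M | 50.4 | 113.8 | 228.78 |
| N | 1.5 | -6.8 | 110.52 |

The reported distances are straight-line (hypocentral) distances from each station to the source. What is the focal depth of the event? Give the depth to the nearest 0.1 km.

Each station gives a sphere (x−x_i)² + (y−y_i)² + z² = d_i² (stations at z=0).
Subtracting the K sphere from L and M: z² cancels, leaving linear equations in x and y:
473.2 x − 42.6 y = -30412.13
400.6 x + 117.6 y = -37054.16
Solving: x ≈ -70.894, y ≈ -73.589 km (keep extra digits for the depth step; rounded: -70.9, -73.6).
Then from the K sphere: z² = 159.03² − (x + 149.9)² − (y − 55.0)² with x = -70.894, y = -73.589, so z ≈ 50.134 ≈ 50.1 km.

50.1 km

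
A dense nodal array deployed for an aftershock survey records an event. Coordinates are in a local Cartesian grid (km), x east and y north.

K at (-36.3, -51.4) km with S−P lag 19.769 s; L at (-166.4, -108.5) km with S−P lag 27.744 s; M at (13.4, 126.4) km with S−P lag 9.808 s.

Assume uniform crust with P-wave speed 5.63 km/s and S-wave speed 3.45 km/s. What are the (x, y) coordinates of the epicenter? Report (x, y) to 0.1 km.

Distance from S−P lag: d = Δt · v_P v_S / (v_P − v_S) = Δt · (5.63·3.45)/(5.63−3.45) ≈ 8.9099·Δt.
So d_K = 176.14, d_L = 247.20, d_M = 87.39 km.
Circle about each station: (x + 36.3)² + (y + 51.4)² = 176.14²; (x + 166.4)² + (y + 108.5)² = 247.20²; (x − 13.4)² + (y − 126.4)² = 87.39².
Subtracting pairs of circle equations eliminates x²+y² and gives linear equations (the radical axes):
-260.2 x − 114.2 y = 5419.02
99.4 x + 355.6 y = 35585.16
Solving the 2×2 system: x ≈ -73.8, y ≈ 120.7 km.

(-73.8, 120.7)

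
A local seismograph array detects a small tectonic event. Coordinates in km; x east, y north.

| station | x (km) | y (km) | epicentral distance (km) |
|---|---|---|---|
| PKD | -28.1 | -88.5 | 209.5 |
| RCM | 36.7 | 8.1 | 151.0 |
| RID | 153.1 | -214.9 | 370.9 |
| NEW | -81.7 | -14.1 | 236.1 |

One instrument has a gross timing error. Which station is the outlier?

Solve using three stations at a time. Using RCM, RID, NEW (subtract circle equations pairwise → linear system) gives (x, y) ≈ (87.9, 150.3).
Distances from that point to each station vs reported:
  PKD: calculated 265.4 vs reported 209.5 → residual 55.9 km
  RCM: calculated 151.1 vs reported 151.0 → residual 0.1 km
  RID: calculated 370.9 vs reported 370.9 → residual 0.0 km
  NEW: calculated 236.2 vs reported 236.1 → residual 0.1 km
RCM, RID, NEW are mutually consistent (residuals ≈ 0); PKD is off by 55.9 km.

PKD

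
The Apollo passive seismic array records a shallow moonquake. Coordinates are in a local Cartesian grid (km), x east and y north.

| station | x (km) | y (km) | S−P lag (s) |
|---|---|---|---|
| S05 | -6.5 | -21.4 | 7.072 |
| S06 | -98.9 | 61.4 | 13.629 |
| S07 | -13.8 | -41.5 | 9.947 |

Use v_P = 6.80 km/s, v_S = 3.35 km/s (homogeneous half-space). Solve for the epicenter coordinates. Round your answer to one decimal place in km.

Distance from S−P lag: d = Δt · v_P v_S / (v_P − v_S) = Δt · (6.80·3.35)/(6.80−3.35) ≈ 6.6029·Δt.
So d_S05 = 46.70, d_S06 = 89.99, d_S07 = 65.68 km.
Circle about each station: (x + 6.5)² + (y + 21.4)² = 46.70²; (x + 98.9)² + (y − 61.4)² = 89.99²; (x + 13.8)² + (y + 41.5)² = 65.68².
Subtracting the S05 equation from the S06 and S07 equations removes the quadratic terms:
-184.8 x + 165.6 y = 7133.65
-14.6 x − 40.2 y = -720.49
Solving the 2×2 system: x ≈ -17.0, y ≈ 24.1 km.

(-17.0, 24.1)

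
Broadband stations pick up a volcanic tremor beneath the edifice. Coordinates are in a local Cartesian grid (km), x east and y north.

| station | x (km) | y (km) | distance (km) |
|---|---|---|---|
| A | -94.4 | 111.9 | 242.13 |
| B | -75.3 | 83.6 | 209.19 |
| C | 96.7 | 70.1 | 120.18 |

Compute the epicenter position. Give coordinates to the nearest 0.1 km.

x ≈ 86.0 km, y ≈ -49.6 km

Circle about each station: (x + 94.4)² + (y − 111.9)² = 242.13²; (x + 75.3)² + (y − 83.6)² = 209.19²; (x − 96.7)² + (y − 70.1)² = 120.18².
Subtracting pairs of circle equations eliminates x²+y² and gives linear equations (the radical axes):
38.2 x − 56.6 y = 6092.56
382.2 x − 83.6 y = 37015.63
Solving the 2×2 system: x ≈ 86.0, y ≈ -49.6 km.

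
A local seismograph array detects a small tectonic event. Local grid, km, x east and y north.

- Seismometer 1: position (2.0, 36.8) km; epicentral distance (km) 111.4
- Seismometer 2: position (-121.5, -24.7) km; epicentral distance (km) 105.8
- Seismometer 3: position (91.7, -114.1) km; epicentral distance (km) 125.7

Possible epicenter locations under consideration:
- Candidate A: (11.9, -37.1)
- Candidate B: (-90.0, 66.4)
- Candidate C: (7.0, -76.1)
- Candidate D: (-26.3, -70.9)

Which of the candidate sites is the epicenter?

For each candidate, compare |candidate − station| to the reported distance:
Candidate A: residuals Seismometer 1 36.8, Seismometer 2 28.2, Seismometer 3 14.8 → max 36.8 km
Candidate B: residuals Seismometer 1 14.8, Seismometer 2 9.4, Seismometer 3 130.4 → max 130.4 km
Candidate C: residuals Seismometer 1 1.6, Seismometer 2 32.6, Seismometer 3 32.9 → max 32.9 km
Candidate D: residuals Seismometer 1 0.0, Seismometer 2 0.0, Seismometer 3 0.0 → max 0.0 km
Only Candidate D has all residuals ≈ 0.

Candidate D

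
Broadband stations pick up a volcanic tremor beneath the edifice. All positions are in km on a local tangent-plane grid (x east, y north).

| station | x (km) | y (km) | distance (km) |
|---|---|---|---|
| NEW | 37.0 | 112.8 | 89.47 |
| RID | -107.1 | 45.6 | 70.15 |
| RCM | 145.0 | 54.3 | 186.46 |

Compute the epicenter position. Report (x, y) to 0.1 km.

Circle about each station: (x − 37.0)² + (y − 112.8)² = 89.47²; (x + 107.1)² + (y − 45.6)² = 70.15²; (x − 145.0)² + (y − 54.3)² = 186.46².
Subtracting the NEW equation from the RID and RCM equations removes the quadratic terms:
-288.2 x − 134.4 y = 2540.79
216.0 x − 117.0 y = -16881.80
Solving the 2×2 system: x ≈ -40.9, y ≈ 68.8 km.

x ≈ -40.9 km, y ≈ 68.8 km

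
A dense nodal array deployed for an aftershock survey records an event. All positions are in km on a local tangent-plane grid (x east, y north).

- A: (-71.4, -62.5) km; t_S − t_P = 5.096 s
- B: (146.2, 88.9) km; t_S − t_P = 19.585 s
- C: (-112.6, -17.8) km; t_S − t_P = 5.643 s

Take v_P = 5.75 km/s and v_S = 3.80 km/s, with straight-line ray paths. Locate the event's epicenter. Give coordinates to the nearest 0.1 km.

(-49.9, -9.6)

Distance from S−P lag: d = Δt · v_P v_S / (v_P − v_S) = Δt · (5.75·3.80)/(5.75−3.80) ≈ 11.2051·Δt.
So d_A = 57.10, d_B = 219.45, d_C = 63.23 km.
Circle about each station: (x + 71.4)² + (y + 62.5)² = 57.10²; (x − 146.2)² + (y − 88.9)² = 219.45²; (x + 112.6)² + (y + 17.8)² = 63.23².
Subtracting the A equation from the B and C equations removes the quadratic terms:
435.2 x + 302.8 y = -24624.45
-82.4 x + 89.4 y = 3253.77
Solving the 2×2 system: x ≈ -49.9, y ≈ -9.6 km.
Check against A (with the unrounded x, y): √((x + 71.4)²+(y + 62.5)²) = 57.10 ≈ 57.10 km. ✓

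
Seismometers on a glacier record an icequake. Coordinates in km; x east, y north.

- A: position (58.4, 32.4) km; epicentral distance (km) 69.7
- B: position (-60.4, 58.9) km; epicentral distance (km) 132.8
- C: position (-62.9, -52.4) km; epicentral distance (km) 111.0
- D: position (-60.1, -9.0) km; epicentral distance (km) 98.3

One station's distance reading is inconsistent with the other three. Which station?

Solve using three stations at a time. Using A, B, D (subtract circle equations pairwise → linear system) gives (x, y) ≈ (35.2, -33.3).
Distances from that point to each station vs reported:
  A: calculated 69.7 vs reported 69.7 → residual 0.0 km
  B: calculated 132.8 vs reported 132.8 → residual 0.0 km
  C: calculated 99.9 vs reported 111.0 → residual 11.1 km
  D: calculated 98.3 vs reported 98.3 → residual 0.0 km
A, B, D are mutually consistent (residuals ≈ 0); C is off by 11.1 km.

C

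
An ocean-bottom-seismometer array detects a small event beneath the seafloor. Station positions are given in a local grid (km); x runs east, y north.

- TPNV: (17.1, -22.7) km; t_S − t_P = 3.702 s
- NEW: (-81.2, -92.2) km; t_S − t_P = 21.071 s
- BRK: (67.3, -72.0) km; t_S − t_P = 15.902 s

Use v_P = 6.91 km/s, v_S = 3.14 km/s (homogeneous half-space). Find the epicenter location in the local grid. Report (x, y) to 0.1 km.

x ≈ 4.0 km, y ≈ -5.9 km

Distance from S−P lag: d = Δt · v_P v_S / (v_P − v_S) = Δt · (6.91·3.14)/(6.91−3.14) ≈ 5.7553·Δt.
So d_TPNV = 21.31, d_NEW = 121.27, d_BRK = 91.52 km.
Circle about each station: (x − 17.1)² + (y + 22.7)² = 21.31²; (x + 81.2)² + (y + 92.2)² = 121.27²; (x − 67.3)² + (y + 72.0)² = 91.52².
Subtracting the TPNV equation from the NEW and BRK equations removes the quadratic terms:
-196.6 x − 139.0 y = 34.28
100.4 x − 98.6 y = 983.80
Solving the 2×2 system: x ≈ 4.0, y ≈ -5.9 km.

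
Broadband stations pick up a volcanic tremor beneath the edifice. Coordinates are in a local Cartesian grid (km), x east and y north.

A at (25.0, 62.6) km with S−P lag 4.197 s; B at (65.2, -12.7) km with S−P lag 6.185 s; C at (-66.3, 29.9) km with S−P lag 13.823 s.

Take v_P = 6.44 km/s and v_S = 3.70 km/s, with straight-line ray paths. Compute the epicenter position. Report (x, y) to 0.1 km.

53.5 km east, 39.8 km north

Distance from S−P lag: d = Δt · v_P v_S / (v_P − v_S) = Δt · (6.44·3.70)/(6.44−3.70) ≈ 8.6964·Δt.
So d_A = 36.50, d_B = 53.79, d_C = 120.21 km.
Circle about each station: (x − 25.0)² + (y − 62.6)² = 36.50²; (x − 65.2)² + (y + 12.7)² = 53.79²; (x + 66.3)² + (y − 29.9)² = 120.21².
Subtracting pairs of circle equations eliminates x²+y² and gives linear equations (the radical axes):
80.4 x − 150.6 y = -1692.54
-182.6 x − 65.4 y = -12372.25
Solving the 2×2 system: x ≈ 53.5, y ≈ 39.8 km.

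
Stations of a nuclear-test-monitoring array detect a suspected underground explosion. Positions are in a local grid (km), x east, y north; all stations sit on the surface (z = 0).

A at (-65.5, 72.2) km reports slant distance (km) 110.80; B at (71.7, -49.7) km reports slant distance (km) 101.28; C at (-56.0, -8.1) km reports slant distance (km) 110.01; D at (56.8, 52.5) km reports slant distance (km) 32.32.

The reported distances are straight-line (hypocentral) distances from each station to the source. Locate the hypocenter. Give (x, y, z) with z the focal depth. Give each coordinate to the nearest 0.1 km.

Each station gives a sphere (x−x_i)² + (y−y_i)² + z² = d_i² (stations at z=0).
Subtracting the A sphere from B and C: z² cancels, leaving linear equations in x and y:
274.4 x − 243.8 y = 126.89
19.0 x − 160.6 y = -6127.04
Solving: x ≈ 38.395, y ≈ 42.693 km (keep extra digits for the depth step; rounded: 38.4, 42.7).
Then from the A sphere: z² = 110.80² − (x + 65.5)² − (y − 72.2)² with x = 38.395, y = 42.693, so z ≈ 24.735 ≈ 24.7 km.

x ≈ 38.4 km, y ≈ 42.7 km, depth ≈ 24.7 km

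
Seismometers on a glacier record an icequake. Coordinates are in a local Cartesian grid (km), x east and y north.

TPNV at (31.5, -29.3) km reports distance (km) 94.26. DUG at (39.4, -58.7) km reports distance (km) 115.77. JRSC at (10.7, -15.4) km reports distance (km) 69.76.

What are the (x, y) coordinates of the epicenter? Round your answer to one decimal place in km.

-54.8 km east, 8.6 km north

Circle about each station: (x − 31.5)² + (y + 29.3)² = 94.26²; (x − 39.4)² + (y + 58.7)² = 115.77²; (x − 10.7)² + (y + 15.4)² = 69.76².
Subtracting pairs of circle equations eliminates x²+y² and gives linear equations (the radical axes):
15.8 x − 58.8 y = -1370.44
-41.6 x + 27.8 y = 2519.40
Solving the 2×2 system: x ≈ -54.8, y ≈ 8.6 km.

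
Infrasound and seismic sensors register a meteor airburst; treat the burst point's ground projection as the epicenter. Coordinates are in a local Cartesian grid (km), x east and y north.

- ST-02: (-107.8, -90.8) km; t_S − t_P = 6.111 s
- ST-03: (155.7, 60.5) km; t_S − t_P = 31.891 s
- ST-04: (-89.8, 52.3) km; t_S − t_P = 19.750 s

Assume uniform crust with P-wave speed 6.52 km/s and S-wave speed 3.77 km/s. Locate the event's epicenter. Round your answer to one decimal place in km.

(-63.1, -122.2)

Distance from S−P lag: d = Δt · v_P v_S / (v_P − v_S) = Δt · (6.52·3.77)/(6.52−3.77) ≈ 8.9383·Δt.
So d_ST-02 = 54.62, d_ST-03 = 285.05, d_ST-04 = 176.53 km.
Circle about each station: (x + 107.8)² + (y + 90.8)² = 54.62²; (x − 155.7)² + (y − 60.5)² = 285.05²; (x + 89.8)² + (y − 52.3)² = 176.53².
Subtracting the ST-02 equation from the ST-03 and ST-04 equations removes the quadratic terms:
527.0 x + 302.6 y = -70232.90
36.0 x + 286.2 y = -37245.65
Solving the 2×2 system: x ≈ -63.1, y ≈ -122.2 km.
Check against ST-02 (with the unrounded x, y): √((x + 107.8)²+(y + 90.8)²) = 54.63 ≈ 54.62 km. ✓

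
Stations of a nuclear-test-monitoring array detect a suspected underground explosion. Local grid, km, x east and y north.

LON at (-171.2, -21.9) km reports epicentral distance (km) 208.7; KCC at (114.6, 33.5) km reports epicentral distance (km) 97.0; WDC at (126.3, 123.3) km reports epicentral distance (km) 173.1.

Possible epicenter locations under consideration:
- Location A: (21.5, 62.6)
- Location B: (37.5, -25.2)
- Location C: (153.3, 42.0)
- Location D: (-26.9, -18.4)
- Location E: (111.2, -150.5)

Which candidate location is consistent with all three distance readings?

For each candidate, compare |candidate − station| to the reported distance:
Location A: residuals LON 1.7, KCC 0.5, WDC 52.0 → max 52.0 km
Location B: residuals LON 0.0, KCC 0.1, WDC 0.1 → max 0.1 km
Location C: residuals LON 122.0, KCC 57.4, WDC 87.4 → max 122.0 km
Location D: residuals LON 64.4, KCC 53.7, WDC 35.6 → max 64.4 km
Location E: residuals LON 101.6, KCC 87.0, WDC 101.1 → max 101.6 km
Only Location B has all residuals ≈ 0.

Location B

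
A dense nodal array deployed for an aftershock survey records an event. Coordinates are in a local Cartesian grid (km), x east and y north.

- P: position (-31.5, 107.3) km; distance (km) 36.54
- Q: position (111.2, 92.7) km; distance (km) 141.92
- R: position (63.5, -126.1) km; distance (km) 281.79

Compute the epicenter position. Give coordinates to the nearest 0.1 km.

Circle about each station: (x + 31.5)² + (y − 107.3)² = 36.54²; (x − 111.2)² + (y − 92.7)² = 141.92²; (x − 63.5)² + (y + 126.1)² = 281.79².
Subtracting the P equation from the Q and R equations removes the quadratic terms:
285.4 x − 29.2 y = -10352.92
190.0 x − 466.8 y = -70642.51
Solving the 2×2 system: x ≈ -21.7, y ≈ 142.5 km.

-21.7 km east, 142.5 km north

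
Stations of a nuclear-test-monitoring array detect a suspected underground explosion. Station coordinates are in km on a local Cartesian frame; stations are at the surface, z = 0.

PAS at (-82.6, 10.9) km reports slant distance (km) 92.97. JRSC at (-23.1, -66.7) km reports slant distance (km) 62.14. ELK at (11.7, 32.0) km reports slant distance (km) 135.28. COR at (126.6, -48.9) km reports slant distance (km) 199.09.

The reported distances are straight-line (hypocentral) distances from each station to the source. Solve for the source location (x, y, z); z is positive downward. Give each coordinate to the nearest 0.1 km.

x ≈ -66.4 km, y ≈ -69.1 km, depth ≈ 44.5 km

Each station gives a sphere (x−x_i)² + (y−y_i)² + z² = d_i² (stations at z=0).
Subtracting the PAS sphere from JRSC and ELK: z² cancels, leaving linear equations in x and y:
119.0 x − 155.2 y = 2822.97
188.6 x + 42.2 y = -15437.94
Solving: x ≈ -66.395, y ≈ -69.097 km (keep extra digits for the depth step; rounded: -66.4, -69.1).
Then from the PAS sphere: z² = 92.97² − (x + 82.6)² − (y − 10.9)² with x = -66.395, y = -69.097, so z ≈ 44.512 ≈ 44.5 km.
Check against COR (with the unrounded solution): distance 199.09 ≈ 199.09 km. ✓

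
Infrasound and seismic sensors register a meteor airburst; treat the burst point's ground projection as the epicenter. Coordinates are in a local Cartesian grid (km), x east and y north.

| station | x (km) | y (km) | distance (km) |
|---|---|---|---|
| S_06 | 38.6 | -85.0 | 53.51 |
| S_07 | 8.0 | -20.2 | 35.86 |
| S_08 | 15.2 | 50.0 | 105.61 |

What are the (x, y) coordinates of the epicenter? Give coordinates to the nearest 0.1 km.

Circle about each station: (x − 38.6)² + (y + 85.0)² = 53.51²; (x − 8.0)² + (y + 20.2)² = 35.86²; (x − 15.2)² + (y − 50.0)² = 105.61².
Subtracting the S_06 equation from the S_07 and S_08 equations removes the quadratic terms:
-61.2 x + 129.6 y = -6665.54
-46.8 x + 270.0 y = -14274.07
Solving the 2×2 system: x ≈ -4.8, y ≈ -53.7 km.

-4.8 km east, -53.7 km north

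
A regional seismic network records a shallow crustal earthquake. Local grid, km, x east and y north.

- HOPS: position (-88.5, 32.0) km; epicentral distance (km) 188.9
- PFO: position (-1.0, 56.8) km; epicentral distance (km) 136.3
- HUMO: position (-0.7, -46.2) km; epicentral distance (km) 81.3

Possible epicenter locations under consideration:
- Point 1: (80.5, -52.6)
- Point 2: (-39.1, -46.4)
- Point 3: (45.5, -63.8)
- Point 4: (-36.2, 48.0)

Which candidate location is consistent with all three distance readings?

Point 1

For each candidate, compare |candidate − station| to the reported distance:
Point 1: residuals HOPS 0.1, PFO 0.1, HUMO 0.2 → max 0.2 km
Point 2: residuals HOPS 96.2, PFO 26.3, HUMO 42.9 → max 96.2 km
Point 3: residuals HOPS 24.2, PFO 7.0, HUMO 31.9 → max 31.9 km
Point 4: residuals HOPS 134.2, PFO 100.0, HUMO 19.4 → max 134.2 km
Only Point 1 has all residuals ≈ 0.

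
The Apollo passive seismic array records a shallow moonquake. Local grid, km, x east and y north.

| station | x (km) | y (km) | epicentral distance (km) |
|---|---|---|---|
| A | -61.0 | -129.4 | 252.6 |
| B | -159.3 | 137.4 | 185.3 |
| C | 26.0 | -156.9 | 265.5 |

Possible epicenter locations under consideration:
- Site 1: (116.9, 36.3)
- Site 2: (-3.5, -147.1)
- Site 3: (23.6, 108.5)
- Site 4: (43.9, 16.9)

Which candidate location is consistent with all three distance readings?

For each candidate, compare |candidate − station| to the reported distance:
Site 1: residuals A 9.5, B 108.8, C 52.0 → max 108.8 km
Site 2: residuals A 192.4, B 139.1, C 234.4 → max 234.4 km
Site 3: residuals A 0.1, B 0.1, C 0.1 → max 0.1 km
Site 4: residuals A 72.6, B 50.9, C 90.8 → max 90.8 km
Only Site 3 has all residuals ≈ 0.

Site 3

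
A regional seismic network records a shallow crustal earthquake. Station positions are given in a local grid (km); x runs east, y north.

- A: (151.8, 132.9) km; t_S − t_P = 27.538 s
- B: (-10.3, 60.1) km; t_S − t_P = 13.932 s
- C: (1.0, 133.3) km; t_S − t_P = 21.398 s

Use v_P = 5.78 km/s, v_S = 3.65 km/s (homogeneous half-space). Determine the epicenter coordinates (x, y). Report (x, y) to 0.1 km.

x ≈ -21.9 km, y ≈ -77.4 km

Distance from S−P lag: d = Δt · v_P v_S / (v_P − v_S) = Δt · (5.78·3.65)/(5.78−3.65) ≈ 9.9047·Δt.
So d_A = 272.76, d_B = 137.99, d_C = 211.94 km.
Circle about each station: (x − 151.8)² + (y − 132.9)² = 272.76²; (x + 10.3)² + (y − 60.1)² = 137.99²; (x − 1.0)² + (y − 133.3)² = 211.94².
Subtracting pairs of circle equations eliminates x²+y² and gives linear equations (the radical axes):
-324.2 x − 145.6 y = 18369.23
-301.6 x + 0.8 y = 6543.69
Solving the 2×2 system: x ≈ -21.9, y ≈ -77.4 km.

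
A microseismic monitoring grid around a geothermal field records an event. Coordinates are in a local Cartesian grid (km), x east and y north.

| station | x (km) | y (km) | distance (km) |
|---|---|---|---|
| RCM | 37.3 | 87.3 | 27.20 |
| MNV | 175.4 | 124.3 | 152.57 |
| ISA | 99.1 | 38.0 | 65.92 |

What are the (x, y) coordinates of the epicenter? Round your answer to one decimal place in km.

37.0 km east, 60.1 km north

Circle about each station: (x − 37.3)² + (y − 87.3)² = 27.20²; (x − 175.4)² + (y − 124.3)² = 152.57²; (x − 99.1)² + (y − 38.0)² = 65.92².
Subtracting pairs of circle equations eliminates x²+y² and gives linear equations (the radical axes):
276.2 x + 74.0 y = 14665.31
123.6 x − 98.6 y = -1353.38
Solving the 2×2 system: x ≈ 37.0, y ≈ 60.1 km.
Check against RCM (with the unrounded x, y): √((x − 37.3)²+(y − 87.3)²) = 27.20 ≈ 27.20 km. ✓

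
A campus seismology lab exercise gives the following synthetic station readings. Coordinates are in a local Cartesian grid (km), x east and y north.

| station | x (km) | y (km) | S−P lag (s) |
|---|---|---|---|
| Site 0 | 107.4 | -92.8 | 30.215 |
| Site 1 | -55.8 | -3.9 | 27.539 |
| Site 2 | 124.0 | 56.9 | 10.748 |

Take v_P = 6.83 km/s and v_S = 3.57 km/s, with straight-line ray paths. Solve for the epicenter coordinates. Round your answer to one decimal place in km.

x ≈ 98.1 km, y ≈ 133.0 km

Distance from S−P lag: d = Δt · v_P v_S / (v_P − v_S) = Δt · (6.83·3.57)/(6.83−3.57) ≈ 7.4795·Δt.
So d_Site 0 = 225.99, d_Site 1 = 205.98, d_Site 2 = 80.39 km.
Circle about each station: (x − 107.4)² + (y + 92.8)² = 225.99²; (x + 55.8)² + (y + 3.9)² = 205.98²; (x − 124.0)² + (y − 56.9)² = 80.39².
Subtracting pairs of circle equations eliminates x²+y² and gives linear equations (the radical axes):
-326.4 x + 177.8 y = -8374.03
33.2 x + 299.4 y = 43075.94
Solving the 2×2 system: x ≈ 98.1, y ≈ 133.0 km.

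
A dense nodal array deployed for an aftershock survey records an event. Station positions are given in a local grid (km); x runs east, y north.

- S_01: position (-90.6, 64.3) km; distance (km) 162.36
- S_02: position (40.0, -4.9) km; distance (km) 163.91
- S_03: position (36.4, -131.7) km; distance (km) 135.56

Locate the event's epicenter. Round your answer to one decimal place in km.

Circle about each station: (x + 90.6)² + (y − 64.3)² = 162.36²; (x − 40.0)² + (y + 4.9)² = 163.91²; (x − 36.4)² + (y + 131.7)² = 135.56².
Subtracting pairs of circle equations eliminates x²+y² and gives linear equations (the radical axes):
261.2 x − 138.4 y = -11224.56
254.0 x − 392.0 y = 14311.26
Solving the 2×2 system: x ≈ -94.9, y ≈ -98.0 km.

-94.9 km east, -98.0 km north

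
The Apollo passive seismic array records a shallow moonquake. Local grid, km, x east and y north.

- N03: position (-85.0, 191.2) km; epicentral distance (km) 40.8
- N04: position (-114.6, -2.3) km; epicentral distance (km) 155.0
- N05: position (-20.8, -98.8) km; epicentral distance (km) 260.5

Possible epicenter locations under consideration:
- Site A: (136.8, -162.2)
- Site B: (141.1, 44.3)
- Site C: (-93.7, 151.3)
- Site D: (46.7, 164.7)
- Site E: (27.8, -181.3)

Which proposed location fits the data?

Site C

For each candidate, compare |candidate − station| to the reported distance:
Site A: residuals N03 376.4, N04 142.9, N05 90.6 → max 376.4 km
Site B: residuals N03 228.8, N04 104.9, N05 44.4 → max 228.8 km
Site C: residuals N03 0.0, N04 0.0, N05 0.0 → max 0.0 km
Site D: residuals N03 93.5, N04 77.2, N05 11.5 → max 93.5 km
Site E: residuals N03 348.4, N04 73.7, N05 164.7 → max 348.4 km
Only Site C has all residuals ≈ 0.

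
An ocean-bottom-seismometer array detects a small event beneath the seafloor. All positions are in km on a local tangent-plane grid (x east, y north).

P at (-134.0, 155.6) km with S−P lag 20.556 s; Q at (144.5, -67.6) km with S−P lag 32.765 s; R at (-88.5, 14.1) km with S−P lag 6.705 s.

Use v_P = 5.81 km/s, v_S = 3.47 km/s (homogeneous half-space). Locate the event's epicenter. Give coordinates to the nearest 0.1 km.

Distance from S−P lag: d = Δt · v_P v_S / (v_P − v_S) = Δt · (5.81·3.47)/(5.81−3.47) ≈ 8.6157·Δt.
So d_P = 177.10, d_Q = 282.29, d_R = 57.77 km.
Circle about each station: (x + 134.0)² + (y − 155.6)² = 177.10²; (x − 144.5)² + (y + 67.6)² = 282.29²; (x + 88.5)² + (y − 14.1)² = 57.77².
Subtracting the P equation from the Q and R equations removes the quadratic terms:
557.0 x − 446.4 y = -65040.58
91.0 x − 283.0 y = -6109.26
Solving the 2×2 system: x ≈ -134.0, y ≈ -21.5 km.

-134.0 km east, -21.5 km north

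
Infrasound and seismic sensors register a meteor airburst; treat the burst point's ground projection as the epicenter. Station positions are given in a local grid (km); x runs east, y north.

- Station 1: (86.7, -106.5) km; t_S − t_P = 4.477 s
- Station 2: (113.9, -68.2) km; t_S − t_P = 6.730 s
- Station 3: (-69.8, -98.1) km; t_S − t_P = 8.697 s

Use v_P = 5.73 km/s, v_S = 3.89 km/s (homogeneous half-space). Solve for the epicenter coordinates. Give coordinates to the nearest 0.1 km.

Distance from S−P lag: d = Δt · v_P v_S / (v_P − v_S) = Δt · (5.73·3.89)/(5.73−3.89) ≈ 12.1140·Δt.
So d_Station 1 = 54.23, d_Station 2 = 81.53, d_Station 3 = 105.36 km.
Circle about each station: (x − 86.7)² + (y + 106.5)² = 54.23²; (x − 113.9)² + (y + 68.2)² = 81.53²; (x + 69.8)² + (y + 98.1)² = 105.36².
Subtracting the Station 1 equation from the Station 2 and Station 3 equations removes the quadratic terms:
54.4 x + 76.6 y = -4940.94
-313.0 x + 16.8 y = -12523.33
Solving the 2×2 system: x ≈ 35.2, y ≈ -89.5 km.

x ≈ 35.2 km, y ≈ -89.5 km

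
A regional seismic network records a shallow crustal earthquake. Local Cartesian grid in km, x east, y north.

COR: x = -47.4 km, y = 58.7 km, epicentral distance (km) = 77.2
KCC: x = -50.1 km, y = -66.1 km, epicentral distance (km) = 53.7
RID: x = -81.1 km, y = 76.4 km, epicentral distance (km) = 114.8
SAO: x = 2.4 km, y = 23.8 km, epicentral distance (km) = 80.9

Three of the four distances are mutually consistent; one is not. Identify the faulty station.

RID

Solve using three stations at a time. Using COR, KCC, SAO (subtract circle equations pairwise → linear system) gives (x, y) ≈ (-68.2, -15.6).
Distances from that point to each station vs reported:
  COR: calculated 77.2 vs reported 77.2 → residual 0.0 km
  KCC: calculated 53.6 vs reported 53.7 → residual 0.1 km
  RID: calculated 92.9 vs reported 114.8 → residual 21.9 km
  SAO: calculated 80.9 vs reported 80.9 → residual 0.0 km
COR, KCC, SAO are mutually consistent (residuals ≈ 0); RID is off by 21.9 km.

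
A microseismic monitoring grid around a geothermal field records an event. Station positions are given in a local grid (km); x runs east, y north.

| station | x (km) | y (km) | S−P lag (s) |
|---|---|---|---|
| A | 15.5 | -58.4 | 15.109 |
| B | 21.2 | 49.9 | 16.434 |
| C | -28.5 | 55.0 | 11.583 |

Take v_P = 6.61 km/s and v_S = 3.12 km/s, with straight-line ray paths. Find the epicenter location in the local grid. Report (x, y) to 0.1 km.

-57.5 km east, -7.0 km north

Distance from S−P lag: d = Δt · v_P v_S / (v_P − v_S) = Δt · (6.61·3.12)/(6.61−3.12) ≈ 5.9092·Δt.
So d_A = 89.28, d_B = 97.11, d_C = 68.45 km.
Circle about each station: (x − 15.5)² + (y + 58.4)² = 89.28²; (x − 21.2)² + (y − 49.9)² = 97.11²; (x + 28.5)² + (y − 55.0)² = 68.45².
Subtracting the A equation from the B and C equations removes the quadratic terms:
11.4 x + 216.6 y = -2170.79
-88.0 x + 226.8 y = 3471.96
Solving the 2×2 system: x ≈ -57.5, y ≈ -7.0 km.
Check against A (with the unrounded x, y): √((x − 15.5)²+(y + 58.4)²) = 89.27 ≈ 89.28 km. ✓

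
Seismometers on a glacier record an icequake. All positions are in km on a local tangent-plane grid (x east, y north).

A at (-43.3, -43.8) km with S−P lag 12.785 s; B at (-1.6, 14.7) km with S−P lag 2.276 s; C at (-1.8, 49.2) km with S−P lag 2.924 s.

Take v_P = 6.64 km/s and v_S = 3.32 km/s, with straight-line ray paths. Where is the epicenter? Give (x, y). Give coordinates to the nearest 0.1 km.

-1.0 km east, 29.8 km north

Distance from S−P lag: d = Δt · v_P v_S / (v_P − v_S) = Δt · (6.64·3.32)/(6.64−3.32) ≈ 6.6400·Δt.
So d_A = 84.89, d_B = 15.11, d_C = 19.42 km.
Circle about each station: (x + 43.3)² + (y + 43.8)² = 84.89²; (x + 1.6)² + (y − 14.7)² = 15.11²; (x + 1.8)² + (y − 49.2)² = 19.42².
Subtracting the A equation from the B and C equations removes the quadratic terms:
83.4 x + 117.0 y = 3403.32
83.0 x + 186.0 y = 5459.73
Solving the 2×2 system: x ≈ -1.0, y ≈ 29.8 km.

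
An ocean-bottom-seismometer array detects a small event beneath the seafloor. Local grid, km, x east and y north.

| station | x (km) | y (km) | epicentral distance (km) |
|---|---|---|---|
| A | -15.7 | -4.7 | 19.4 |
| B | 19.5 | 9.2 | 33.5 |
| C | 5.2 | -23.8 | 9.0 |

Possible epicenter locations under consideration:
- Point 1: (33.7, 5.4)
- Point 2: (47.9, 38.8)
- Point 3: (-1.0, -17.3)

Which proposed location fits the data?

Point 3

For each candidate, compare |candidate − station| to the reported distance:
Point 1: residuals A 31.0, B 18.8, C 31.8 → max 31.8 km
Point 2: residuals A 57.7, B 7.5, C 66.8 → max 66.8 km
Point 3: residuals A 0.0, B 0.0, C 0.0 → max 0.0 km
Only Point 3 has all residuals ≈ 0.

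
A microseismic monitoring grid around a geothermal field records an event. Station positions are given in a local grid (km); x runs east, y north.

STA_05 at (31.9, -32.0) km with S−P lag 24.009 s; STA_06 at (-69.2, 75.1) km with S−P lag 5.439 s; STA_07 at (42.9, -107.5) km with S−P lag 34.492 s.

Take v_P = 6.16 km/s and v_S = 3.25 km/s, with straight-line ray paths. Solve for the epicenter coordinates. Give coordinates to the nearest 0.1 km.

(-53.8, 109.2)

Distance from S−P lag: d = Δt · v_P v_S / (v_P − v_S) = Δt · (6.16·3.25)/(6.16−3.25) ≈ 6.8797·Δt.
So d_STA_05 = 165.18, d_STA_06 = 37.42, d_STA_07 = 237.30 km.
Circle about each station: (x − 31.9)² + (y + 32.0)² = 165.18²; (x + 69.2)² + (y − 75.1)² = 37.42²; (x − 42.9)² + (y + 107.5)² = 237.30².
Subtracting the STA_05 equation from the STA_06 and STA_07 equations removes the quadratic terms:
-202.2 x + 214.2 y = 34271.22
22.0 x − 151.0 y = -17671.81
Solving the 2×2 system: x ≈ -53.8, y ≈ 109.2 km.
Check against STA_05 (with the unrounded x, y): √((x − 31.9)²+(y + 32.0)²) = 165.18 ≈ 165.18 km. ✓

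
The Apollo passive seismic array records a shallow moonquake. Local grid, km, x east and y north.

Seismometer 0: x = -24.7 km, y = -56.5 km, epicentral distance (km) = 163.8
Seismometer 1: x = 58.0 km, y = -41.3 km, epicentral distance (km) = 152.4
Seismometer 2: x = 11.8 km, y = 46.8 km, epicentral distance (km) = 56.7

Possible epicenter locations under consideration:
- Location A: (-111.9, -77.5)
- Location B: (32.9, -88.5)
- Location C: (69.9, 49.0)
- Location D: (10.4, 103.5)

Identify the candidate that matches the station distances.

For each candidate, compare |candidate − station| to the reported distance:
Location A: residuals Seismometer 0 74.1, Seismometer 1 21.3, Seismometer 2 118.7 → max 118.7 km
Location B: residuals Seismometer 0 97.9, Seismometer 1 98.9, Seismometer 2 80.2 → max 98.9 km
Location C: residuals Seismometer 0 22.1, Seismometer 1 61.3, Seismometer 2 1.4 → max 61.3 km
Location D: residuals Seismometer 0 0.0, Seismometer 1 0.0, Seismometer 2 0.0 → max 0.0 km
Only Location D has all residuals ≈ 0.

Location D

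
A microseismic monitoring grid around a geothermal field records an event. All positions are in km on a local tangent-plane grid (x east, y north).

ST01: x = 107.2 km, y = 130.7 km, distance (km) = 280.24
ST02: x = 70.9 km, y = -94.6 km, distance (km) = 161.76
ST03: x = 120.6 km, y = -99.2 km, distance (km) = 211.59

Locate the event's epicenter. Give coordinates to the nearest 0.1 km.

-88.9 km east, -69.5 km north

Circle about each station: (x − 107.2)² + (y − 130.7)² = 280.24²; (x − 70.9)² + (y + 94.6)² = 161.76²; (x − 120.6)² + (y + 99.2)² = 211.59².
Subtracting the ST01 equation from the ST02 and ST03 equations removes the quadratic terms:
-72.6 x − 450.6 y = 37769.80
26.8 x − 459.8 y = 29574.80
Solving the 2×2 system: x ≈ -88.9, y ≈ -69.5 km.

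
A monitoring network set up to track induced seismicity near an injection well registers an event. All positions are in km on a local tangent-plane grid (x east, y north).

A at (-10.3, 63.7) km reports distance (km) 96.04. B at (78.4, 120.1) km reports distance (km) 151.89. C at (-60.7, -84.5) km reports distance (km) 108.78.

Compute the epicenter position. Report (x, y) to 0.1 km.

Circle about each station: (x + 10.3)² + (y − 63.7)² = 96.04²; (x − 78.4)² + (y − 120.1)² = 151.89²; (x + 60.7)² + (y + 84.5)² = 108.78².
Subtracting the A equation from the B and C equations removes the quadratic terms:
177.4 x + 112.8 y = 2559.90
-100.8 x − 296.4 y = 4051.55
Solving the 2×2 system: x ≈ 29.5, y ≈ -23.7 km.

x ≈ 29.5 km, y ≈ -23.7 km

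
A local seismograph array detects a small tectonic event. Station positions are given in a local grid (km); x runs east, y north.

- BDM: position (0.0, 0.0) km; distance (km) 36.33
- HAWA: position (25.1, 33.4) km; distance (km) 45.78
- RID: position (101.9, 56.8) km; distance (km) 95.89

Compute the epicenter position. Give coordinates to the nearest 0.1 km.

(34.5, -11.4)

Circle about each station: x² + y² = 36.33²; (x − 25.1)² + (y − 33.4)² = 45.78²; (x − 101.9)² + (y − 56.8)² = 95.89².
Subtracting the BDM equation from the HAWA and RID equations removes the quadratic terms:
50.2 x + 66.8 y = 969.63
203.8 x + 113.6 y = 5734.83
Solving the 2×2 system: x ≈ 34.5, y ≈ -11.4 km.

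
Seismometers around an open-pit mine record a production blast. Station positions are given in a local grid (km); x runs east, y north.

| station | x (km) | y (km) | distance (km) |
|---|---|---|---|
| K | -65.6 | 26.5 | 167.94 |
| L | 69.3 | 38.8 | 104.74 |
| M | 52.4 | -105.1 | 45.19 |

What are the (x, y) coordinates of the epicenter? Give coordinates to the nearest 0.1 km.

(74.7, -65.8)

Circle about each station: (x + 65.6)² + (y − 26.5)² = 167.94²; (x − 69.3)² + (y − 38.8)² = 104.74²; (x − 52.4)² + (y + 105.1)² = 45.19².
Subtracting the K equation from the L and M equations removes the quadratic terms:
269.8 x + 24.6 y = 18535.70
236.0 x − 263.2 y = 34947.87
Solving the 2×2 system: x ≈ 74.7, y ≈ -65.8 km.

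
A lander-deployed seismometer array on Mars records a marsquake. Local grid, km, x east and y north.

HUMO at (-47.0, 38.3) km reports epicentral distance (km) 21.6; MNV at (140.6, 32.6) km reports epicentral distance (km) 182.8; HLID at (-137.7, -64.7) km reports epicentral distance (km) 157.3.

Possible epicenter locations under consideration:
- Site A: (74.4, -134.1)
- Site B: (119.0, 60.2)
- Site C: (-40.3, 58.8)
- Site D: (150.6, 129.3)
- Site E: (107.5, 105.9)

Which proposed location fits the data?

Site C

For each candidate, compare |candidate − station| to the reported distance:
Site A: residuals HUMO 189.3, MNV 3.4, HLID 65.9 → max 189.3 km
Site B: residuals HUMO 145.8, MNV 147.8, HLID 128.2 → max 147.8 km
Site C: residuals HUMO 0.0, MNV 0.0, HLID 0.0 → max 0.0 km
Site D: residuals HUMO 195.9, MNV 85.6, HLID 190.2 → max 195.9 km
Site E: residuals HUMO 147.0, MNV 102.4, HLID 141.4 → max 147.0 km
Only Site C has all residuals ≈ 0.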